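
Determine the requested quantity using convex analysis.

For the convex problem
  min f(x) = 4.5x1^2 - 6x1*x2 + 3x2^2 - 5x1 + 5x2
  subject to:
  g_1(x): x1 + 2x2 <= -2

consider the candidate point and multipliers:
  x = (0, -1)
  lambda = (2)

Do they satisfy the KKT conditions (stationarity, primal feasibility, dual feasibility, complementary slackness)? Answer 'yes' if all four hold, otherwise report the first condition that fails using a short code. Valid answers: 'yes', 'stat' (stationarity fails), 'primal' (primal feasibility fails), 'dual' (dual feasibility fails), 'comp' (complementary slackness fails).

Gradient of f: grad f(x) = Q x + c = (1, -1)
Constraint values g_i(x) = a_i^T x - b_i:
  g_1((0, -1)) = 0
Stationarity residual: grad f(x) + sum_i lambda_i a_i = (3, 3)
  -> stationarity FAILS
Primal feasibility (all g_i <= 0): OK
Dual feasibility (all lambda_i >= 0): OK
Complementary slackness (lambda_i * g_i(x) = 0 for all i): OK

Verdict: the first failing condition is stationarity -> stat.

stat


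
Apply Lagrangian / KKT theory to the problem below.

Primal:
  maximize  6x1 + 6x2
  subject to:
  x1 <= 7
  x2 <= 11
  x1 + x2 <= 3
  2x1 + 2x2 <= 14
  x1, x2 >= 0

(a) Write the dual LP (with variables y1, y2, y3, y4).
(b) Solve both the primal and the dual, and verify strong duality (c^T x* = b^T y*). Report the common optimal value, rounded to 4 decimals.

The standard primal-dual pair for 'max c^T x s.t. A x <= b, x >= 0' is:
  Dual:  min b^T y  s.t.  A^T y >= c,  y >= 0.

So the dual LP is:
  minimize  7y1 + 11y2 + 3y3 + 14y4
  subject to:
    y1 + y3 + 2y4 >= 6
    y2 + y3 + 2y4 >= 6
    y1, y2, y3, y4 >= 0

Solving the primal: x* = (3, 0).
  primal value c^T x* = 18.
Solving the dual: y* = (0, 0, 6, 0).
  dual value b^T y* = 18.
Strong duality: c^T x* = b^T y*. Confirmed.

18


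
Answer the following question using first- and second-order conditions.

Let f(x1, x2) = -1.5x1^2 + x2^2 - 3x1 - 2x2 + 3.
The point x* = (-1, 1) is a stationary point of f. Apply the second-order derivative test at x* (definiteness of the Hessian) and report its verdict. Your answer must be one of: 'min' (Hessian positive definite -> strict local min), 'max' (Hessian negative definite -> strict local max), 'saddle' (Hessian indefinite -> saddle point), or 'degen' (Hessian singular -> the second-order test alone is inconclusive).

Compute the Hessian H = grad^2 f:
  H = [[-3, 0], [0, 2]]
Verify stationarity: grad f(x*) = H x* + g = (0, 0).
Eigenvalues of H: -3, 2.
Eigenvalues have mixed signs, so H is indefinite -> x* is a saddle point.

saddle


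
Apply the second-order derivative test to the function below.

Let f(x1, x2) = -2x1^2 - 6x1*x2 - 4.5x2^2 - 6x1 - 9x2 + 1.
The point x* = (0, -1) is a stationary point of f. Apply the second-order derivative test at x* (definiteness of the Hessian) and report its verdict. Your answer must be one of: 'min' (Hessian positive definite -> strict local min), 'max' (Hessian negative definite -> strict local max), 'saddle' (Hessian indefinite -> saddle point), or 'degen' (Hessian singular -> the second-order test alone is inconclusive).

Compute the Hessian H = grad^2 f:
  H = [[-4, -6], [-6, -9]]
Verify stationarity: grad f(x*) = H x* + g = (0, 0).
Eigenvalues of H: -13, 0.
H has a zero eigenvalue (singular; negative semidefinite but not definite), so H is neither positive definite, negative definite, nor indefinite. The second-order test alone is inconclusive -> degen.
(Indeed, f is constant along the null direction of H through x*, so x* is not a strict local extremum.)

degen


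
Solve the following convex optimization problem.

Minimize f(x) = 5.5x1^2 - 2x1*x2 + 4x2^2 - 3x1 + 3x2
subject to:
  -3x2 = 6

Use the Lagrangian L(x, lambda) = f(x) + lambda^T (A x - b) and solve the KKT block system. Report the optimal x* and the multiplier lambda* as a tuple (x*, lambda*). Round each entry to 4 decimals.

Form the Lagrangian:
  L(x, lambda) = (1/2) x^T Q x + c^T x + lambda^T (A x - b)
Stationarity (grad_x L = 0): Q x + c + A^T lambda = 0.
Primal feasibility: A x = b.

This gives the KKT block system:
  [ Q   A^T ] [ x     ]   [-c ]
  [ A    0  ] [ lambda ] = [ b ]

Solving the linear system:
  x*      = (-0.0909, -2)
  lambda* = (-4.2727)
  f(x*)   = 9.9545

x* = (-0.0909, -2), lambda* = (-4.2727)


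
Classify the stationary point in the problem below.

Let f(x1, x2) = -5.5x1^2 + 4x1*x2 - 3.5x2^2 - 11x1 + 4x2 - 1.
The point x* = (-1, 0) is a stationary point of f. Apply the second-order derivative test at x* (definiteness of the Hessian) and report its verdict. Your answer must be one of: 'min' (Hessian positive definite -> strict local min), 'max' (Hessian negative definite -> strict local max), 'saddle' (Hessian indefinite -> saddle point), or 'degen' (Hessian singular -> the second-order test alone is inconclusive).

Compute the Hessian H = grad^2 f:
  H = [[-11, 4], [4, -7]]
Verify stationarity: grad f(x*) = H x* + g = (0, 0).
Eigenvalues of H: -13.4721, -4.5279.
Both eigenvalues < 0, so H is negative definite -> x* is a strict local max.

max


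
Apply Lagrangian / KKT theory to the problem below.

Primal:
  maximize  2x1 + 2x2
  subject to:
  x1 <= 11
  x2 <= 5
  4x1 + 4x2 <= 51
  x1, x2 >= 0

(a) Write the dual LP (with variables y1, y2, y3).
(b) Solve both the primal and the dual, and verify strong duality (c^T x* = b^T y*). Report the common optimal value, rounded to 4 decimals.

The standard primal-dual pair for 'max c^T x s.t. A x <= b, x >= 0' is:
  Dual:  min b^T y  s.t.  A^T y >= c,  y >= 0.

So the dual LP is:
  minimize  11y1 + 5y2 + 51y3
  subject to:
    y1 + 4y3 >= 2
    y2 + 4y3 >= 2
    y1, y2, y3 >= 0

Solving the primal: x* = (7.75, 5).
  primal value c^T x* = 25.5.
Solving the dual: y* = (0, 0, 0.5).
  dual value b^T y* = 25.5.
Strong duality: c^T x* = b^T y*. Confirmed.

25.5


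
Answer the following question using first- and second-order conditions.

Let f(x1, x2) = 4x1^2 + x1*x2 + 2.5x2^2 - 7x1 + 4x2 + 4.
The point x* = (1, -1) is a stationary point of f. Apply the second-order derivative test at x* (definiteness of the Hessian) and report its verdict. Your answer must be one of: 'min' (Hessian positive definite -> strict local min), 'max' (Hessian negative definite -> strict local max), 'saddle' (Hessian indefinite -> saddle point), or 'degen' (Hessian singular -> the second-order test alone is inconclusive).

Compute the Hessian H = grad^2 f:
  H = [[8, 1], [1, 5]]
Verify stationarity: grad f(x*) = H x* + g = (0, 0).
Eigenvalues of H: 4.6972, 8.3028.
Both eigenvalues > 0, so H is positive definite -> x* is a strict local min.

min


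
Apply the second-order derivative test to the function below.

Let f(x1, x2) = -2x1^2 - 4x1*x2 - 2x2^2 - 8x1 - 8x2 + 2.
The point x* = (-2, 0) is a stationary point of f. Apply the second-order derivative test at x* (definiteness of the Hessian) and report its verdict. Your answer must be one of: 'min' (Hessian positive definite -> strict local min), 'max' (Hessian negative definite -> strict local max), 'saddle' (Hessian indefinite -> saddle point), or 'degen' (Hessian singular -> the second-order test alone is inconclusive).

Compute the Hessian H = grad^2 f:
  H = [[-4, -4], [-4, -4]]
Verify stationarity: grad f(x*) = H x* + g = (0, 0).
Eigenvalues of H: -8, 0.
H has a zero eigenvalue (singular; negative semidefinite but not definite), so H is neither positive definite, negative definite, nor indefinite. The second-order test alone is inconclusive -> degen.
(Indeed, f is constant along the null direction of H through x*, so x* is not a strict local extremum.)

degen


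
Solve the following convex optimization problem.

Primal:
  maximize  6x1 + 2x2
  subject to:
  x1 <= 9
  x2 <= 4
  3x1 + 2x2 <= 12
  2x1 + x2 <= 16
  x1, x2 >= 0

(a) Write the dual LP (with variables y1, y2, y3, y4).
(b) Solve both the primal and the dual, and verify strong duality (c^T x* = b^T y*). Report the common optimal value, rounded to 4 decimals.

The standard primal-dual pair for 'max c^T x s.t. A x <= b, x >= 0' is:
  Dual:  min b^T y  s.t.  A^T y >= c,  y >= 0.

So the dual LP is:
  minimize  9y1 + 4y2 + 12y3 + 16y4
  subject to:
    y1 + 3y3 + 2y4 >= 6
    y2 + 2y3 + y4 >= 2
    y1, y2, y3, y4 >= 0

Solving the primal: x* = (4, 0).
  primal value c^T x* = 24.
Solving the dual: y* = (0, 0, 2, 0).
  dual value b^T y* = 24.
Strong duality: c^T x* = b^T y*. Confirmed.

24


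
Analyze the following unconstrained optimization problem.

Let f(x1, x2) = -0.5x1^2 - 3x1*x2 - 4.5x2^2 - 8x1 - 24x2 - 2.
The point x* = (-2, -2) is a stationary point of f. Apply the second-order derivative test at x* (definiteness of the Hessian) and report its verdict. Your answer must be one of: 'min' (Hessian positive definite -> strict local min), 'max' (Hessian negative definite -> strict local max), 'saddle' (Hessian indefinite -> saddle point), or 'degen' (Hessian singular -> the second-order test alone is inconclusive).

Compute the Hessian H = grad^2 f:
  H = [[-1, -3], [-3, -9]]
Verify stationarity: grad f(x*) = H x* + g = (0, 0).
Eigenvalues of H: -10, 0.
H has a zero eigenvalue (singular; negative semidefinite but not definite), so H is neither positive definite, negative definite, nor indefinite. The second-order test alone is inconclusive -> degen.
(Indeed, f is constant along the null direction of H through x*, so x* is not a strict local extremum.)

degen


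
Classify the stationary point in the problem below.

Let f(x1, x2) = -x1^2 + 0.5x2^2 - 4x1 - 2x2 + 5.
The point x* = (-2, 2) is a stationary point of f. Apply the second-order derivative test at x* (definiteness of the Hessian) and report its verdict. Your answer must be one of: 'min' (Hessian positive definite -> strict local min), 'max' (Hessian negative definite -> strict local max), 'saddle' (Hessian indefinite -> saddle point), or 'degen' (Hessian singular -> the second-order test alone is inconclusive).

Compute the Hessian H = grad^2 f:
  H = [[-2, 0], [0, 1]]
Verify stationarity: grad f(x*) = H x* + g = (0, 0).
Eigenvalues of H: -2, 1.
Eigenvalues have mixed signs, so H is indefinite -> x* is a saddle point.

saddle


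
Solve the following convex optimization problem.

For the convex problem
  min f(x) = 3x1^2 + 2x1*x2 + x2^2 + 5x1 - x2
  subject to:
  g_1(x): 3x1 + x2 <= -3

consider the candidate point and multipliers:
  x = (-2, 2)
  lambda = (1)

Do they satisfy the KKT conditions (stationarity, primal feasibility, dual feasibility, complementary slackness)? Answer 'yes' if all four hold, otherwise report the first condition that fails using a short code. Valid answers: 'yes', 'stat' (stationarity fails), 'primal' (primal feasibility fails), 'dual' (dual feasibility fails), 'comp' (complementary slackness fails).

Gradient of f: grad f(x) = Q x + c = (-3, -1)
Constraint values g_i(x) = a_i^T x - b_i:
  g_1((-2, 2)) = -1
Stationarity residual: grad f(x) + sum_i lambda_i a_i = (0, 0)
  -> stationarity OK
Primal feasibility (all g_i <= 0): OK
Dual feasibility (all lambda_i >= 0): OK
Complementary slackness (lambda_i * g_i(x) = 0 for all i): FAILS

Verdict: the first failing condition is complementary_slackness -> comp.

comp


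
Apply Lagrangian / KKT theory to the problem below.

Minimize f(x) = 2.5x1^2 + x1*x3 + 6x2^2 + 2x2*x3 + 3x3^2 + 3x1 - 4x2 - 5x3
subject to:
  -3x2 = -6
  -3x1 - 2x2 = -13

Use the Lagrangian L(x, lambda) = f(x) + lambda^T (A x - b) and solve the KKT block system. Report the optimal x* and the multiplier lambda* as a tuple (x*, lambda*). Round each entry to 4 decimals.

Form the Lagrangian:
  L(x, lambda) = (1/2) x^T Q x + c^T x + lambda^T (A x - b)
Stationarity (grad_x L = 0): Q x + c + A^T lambda = 0.
Primal feasibility: A x = b.

This gives the KKT block system:
  [ Q   A^T ] [ x     ]   [-c ]
  [ A    0  ] [ lambda ] = [ b ]

Solving the linear system:
  x*      = (3, 2, -0.3333)
  lambda* = (2.5185, 5.8889)
  f(x*)   = 47.1667

x* = (3, 2, -0.3333), lambda* = (2.5185, 5.8889)


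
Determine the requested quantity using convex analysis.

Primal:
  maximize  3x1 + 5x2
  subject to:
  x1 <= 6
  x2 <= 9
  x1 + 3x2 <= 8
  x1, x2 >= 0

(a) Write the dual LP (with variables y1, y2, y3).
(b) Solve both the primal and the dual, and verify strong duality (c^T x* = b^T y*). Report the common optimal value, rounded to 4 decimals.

The standard primal-dual pair for 'max c^T x s.t. A x <= b, x >= 0' is:
  Dual:  min b^T y  s.t.  A^T y >= c,  y >= 0.

So the dual LP is:
  minimize  6y1 + 9y2 + 8y3
  subject to:
    y1 + y3 >= 3
    y2 + 3y3 >= 5
    y1, y2, y3 >= 0

Solving the primal: x* = (6, 0.6667).
  primal value c^T x* = 21.3333.
Solving the dual: y* = (1.3333, 0, 1.6667).
  dual value b^T y* = 21.3333.
Strong duality: c^T x* = b^T y*. Confirmed.

21.3333


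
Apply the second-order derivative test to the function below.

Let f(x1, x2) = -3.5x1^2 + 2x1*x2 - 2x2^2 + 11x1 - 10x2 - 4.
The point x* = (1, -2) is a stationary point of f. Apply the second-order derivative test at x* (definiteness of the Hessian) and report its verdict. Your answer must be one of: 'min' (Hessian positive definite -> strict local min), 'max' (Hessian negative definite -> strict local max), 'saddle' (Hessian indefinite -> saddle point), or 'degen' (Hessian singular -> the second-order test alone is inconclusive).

Compute the Hessian H = grad^2 f:
  H = [[-7, 2], [2, -4]]
Verify stationarity: grad f(x*) = H x* + g = (0, 0).
Eigenvalues of H: -8, -3.
Both eigenvalues < 0, so H is negative definite -> x* is a strict local max.

max


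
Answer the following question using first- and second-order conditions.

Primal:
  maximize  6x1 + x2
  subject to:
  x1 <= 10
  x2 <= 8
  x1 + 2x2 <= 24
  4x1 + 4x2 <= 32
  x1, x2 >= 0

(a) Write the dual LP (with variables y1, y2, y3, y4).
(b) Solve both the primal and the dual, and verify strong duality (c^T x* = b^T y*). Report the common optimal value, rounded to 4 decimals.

The standard primal-dual pair for 'max c^T x s.t. A x <= b, x >= 0' is:
  Dual:  min b^T y  s.t.  A^T y >= c,  y >= 0.

So the dual LP is:
  minimize  10y1 + 8y2 + 24y3 + 32y4
  subject to:
    y1 + y3 + 4y4 >= 6
    y2 + 2y3 + 4y4 >= 1
    y1, y2, y3, y4 >= 0

Solving the primal: x* = (8, 0).
  primal value c^T x* = 48.
Solving the dual: y* = (0, 0, 0, 1.5).
  dual value b^T y* = 48.
Strong duality: c^T x* = b^T y*. Confirmed.

48


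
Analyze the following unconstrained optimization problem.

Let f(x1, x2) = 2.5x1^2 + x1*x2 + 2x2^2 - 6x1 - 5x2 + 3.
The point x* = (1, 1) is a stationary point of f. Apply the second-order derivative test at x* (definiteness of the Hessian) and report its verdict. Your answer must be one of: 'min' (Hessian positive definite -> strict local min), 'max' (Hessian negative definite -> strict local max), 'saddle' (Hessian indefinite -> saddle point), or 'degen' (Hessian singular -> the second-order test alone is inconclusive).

Compute the Hessian H = grad^2 f:
  H = [[5, 1], [1, 4]]
Verify stationarity: grad f(x*) = H x* + g = (0, 0).
Eigenvalues of H: 3.382, 5.618.
Both eigenvalues > 0, so H is positive definite -> x* is a strict local min.

min


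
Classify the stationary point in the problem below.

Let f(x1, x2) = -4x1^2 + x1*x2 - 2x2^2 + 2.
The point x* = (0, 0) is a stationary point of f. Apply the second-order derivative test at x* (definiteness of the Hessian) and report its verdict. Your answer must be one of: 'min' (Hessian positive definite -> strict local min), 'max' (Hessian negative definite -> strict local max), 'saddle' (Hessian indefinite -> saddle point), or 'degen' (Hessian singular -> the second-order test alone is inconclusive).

Compute the Hessian H = grad^2 f:
  H = [[-8, 1], [1, -4]]
Verify stationarity: grad f(x*) = H x* + g = (0, 0).
Eigenvalues of H: -8.2361, -3.7639.
Both eigenvalues < 0, so H is negative definite -> x* is a strict local max.

max


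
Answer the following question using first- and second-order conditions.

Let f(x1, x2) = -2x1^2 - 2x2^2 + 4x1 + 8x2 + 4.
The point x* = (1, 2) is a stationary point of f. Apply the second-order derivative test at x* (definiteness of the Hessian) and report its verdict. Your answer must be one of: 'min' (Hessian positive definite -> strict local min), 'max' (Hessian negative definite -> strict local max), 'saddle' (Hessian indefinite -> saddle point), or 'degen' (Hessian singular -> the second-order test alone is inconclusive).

Compute the Hessian H = grad^2 f:
  H = [[-4, 0], [0, -4]]
Verify stationarity: grad f(x*) = H x* + g = (0, 0).
Eigenvalues of H: -4, -4.
Both eigenvalues < 0, so H is negative definite -> x* is a strict local max.

max


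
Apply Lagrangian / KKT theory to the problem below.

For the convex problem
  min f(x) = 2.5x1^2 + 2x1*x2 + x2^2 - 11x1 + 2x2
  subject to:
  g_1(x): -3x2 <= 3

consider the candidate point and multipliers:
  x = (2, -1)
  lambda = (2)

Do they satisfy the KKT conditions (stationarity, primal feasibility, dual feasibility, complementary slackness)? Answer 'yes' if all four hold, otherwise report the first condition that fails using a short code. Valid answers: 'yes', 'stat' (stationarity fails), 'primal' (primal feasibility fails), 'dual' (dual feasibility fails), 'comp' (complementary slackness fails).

Gradient of f: grad f(x) = Q x + c = (-3, 4)
Constraint values g_i(x) = a_i^T x - b_i:
  g_1((2, -1)) = 0
Stationarity residual: grad f(x) + sum_i lambda_i a_i = (-3, -2)
  -> stationarity FAILS
Primal feasibility (all g_i <= 0): OK
Dual feasibility (all lambda_i >= 0): OK
Complementary slackness (lambda_i * g_i(x) = 0 for all i): OK

Verdict: the first failing condition is stationarity -> stat.

stat


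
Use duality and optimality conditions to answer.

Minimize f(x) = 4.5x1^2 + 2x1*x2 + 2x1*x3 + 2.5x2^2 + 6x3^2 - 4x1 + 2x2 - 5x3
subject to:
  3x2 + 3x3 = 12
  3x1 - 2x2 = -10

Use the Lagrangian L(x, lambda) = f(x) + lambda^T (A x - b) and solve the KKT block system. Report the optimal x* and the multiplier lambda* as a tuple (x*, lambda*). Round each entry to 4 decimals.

Form the Lagrangian:
  L(x, lambda) = (1/2) x^T Q x + c^T x + lambda^T (A x - b)
Stationarity (grad_x L = 0): Q x + c + A^T lambda = 0.
Primal feasibility: A x = b.

This gives the KKT block system:
  [ Q   A^T ] [ x     ]   [-c ]
  [ A    0  ] [ lambda ] = [ b ]

Solving the linear system:
  x*      = (-1.4815, 2.7778, 1.2222)
  lambda* = (-2.2346, 3.1111)
  f(x*)   = 31.6481

x* = (-1.4815, 2.7778, 1.2222), lambda* = (-2.2346, 3.1111)


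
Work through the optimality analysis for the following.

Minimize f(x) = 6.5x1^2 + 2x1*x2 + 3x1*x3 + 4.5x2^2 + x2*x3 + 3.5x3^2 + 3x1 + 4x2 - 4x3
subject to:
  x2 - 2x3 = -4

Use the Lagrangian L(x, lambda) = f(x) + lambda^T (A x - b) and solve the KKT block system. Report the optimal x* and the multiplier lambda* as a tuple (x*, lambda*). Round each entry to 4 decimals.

Form the Lagrangian:
  L(x, lambda) = (1/2) x^T Q x + c^T x + lambda^T (A x - b)
Stationarity (grad_x L = 0): Q x + c + A^T lambda = 0.
Primal feasibility: A x = b.

This gives the KKT block system:
  [ Q   A^T ] [ x     ]   [-c ]
  [ A    0  ] [ lambda ] = [ b ]

Solving the linear system:
  x*      = (-0.4786, -0.7936, 1.6032)
  lambda* = (2.4964)
  f(x*)   = -0.5187

x* = (-0.4786, -0.7936, 1.6032), lambda* = (2.4964)


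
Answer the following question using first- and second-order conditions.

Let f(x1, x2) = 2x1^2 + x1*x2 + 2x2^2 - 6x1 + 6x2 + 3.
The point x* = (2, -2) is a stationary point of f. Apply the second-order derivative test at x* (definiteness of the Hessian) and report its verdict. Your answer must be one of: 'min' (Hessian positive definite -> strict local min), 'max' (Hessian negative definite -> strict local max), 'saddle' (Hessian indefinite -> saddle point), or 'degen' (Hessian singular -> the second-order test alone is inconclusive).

Compute the Hessian H = grad^2 f:
  H = [[4, 1], [1, 4]]
Verify stationarity: grad f(x*) = H x* + g = (0, 0).
Eigenvalues of H: 3, 5.
Both eigenvalues > 0, so H is positive definite -> x* is a strict local min.

min


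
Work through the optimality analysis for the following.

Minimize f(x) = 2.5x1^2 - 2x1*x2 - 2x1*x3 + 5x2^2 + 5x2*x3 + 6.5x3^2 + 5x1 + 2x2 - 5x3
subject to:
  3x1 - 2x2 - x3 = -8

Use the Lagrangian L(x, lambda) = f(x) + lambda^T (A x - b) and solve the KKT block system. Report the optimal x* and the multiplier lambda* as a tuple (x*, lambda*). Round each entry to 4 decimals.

Form the Lagrangian:
  L(x, lambda) = (1/2) x^T Q x + c^T x + lambda^T (A x - b)
Stationarity (grad_x L = 0): Q x + c + A^T lambda = 0.
Primal feasibility: A x = b.

This gives the KKT block system:
  [ Q   A^T ] [ x     ]   [-c ]
  [ A    0  ] [ lambda ] = [ b ]

Solving the linear system:
  x*      = (-2.7764, -0.3181, 0.307)
  lambda* = (2.9533)
  f(x*)   = 3.7864

x* = (-2.7764, -0.3181, 0.307), lambda* = (2.9533)


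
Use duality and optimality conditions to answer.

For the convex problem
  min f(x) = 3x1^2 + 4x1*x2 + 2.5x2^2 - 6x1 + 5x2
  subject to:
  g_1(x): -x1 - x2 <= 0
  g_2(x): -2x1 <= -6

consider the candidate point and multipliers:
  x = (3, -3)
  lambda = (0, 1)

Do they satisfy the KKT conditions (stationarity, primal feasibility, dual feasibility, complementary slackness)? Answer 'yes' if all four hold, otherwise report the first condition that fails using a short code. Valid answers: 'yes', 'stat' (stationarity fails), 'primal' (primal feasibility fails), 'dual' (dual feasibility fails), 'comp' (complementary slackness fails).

Gradient of f: grad f(x) = Q x + c = (0, 2)
Constraint values g_i(x) = a_i^T x - b_i:
  g_1((3, -3)) = 0
  g_2((3, -3)) = 0
Stationarity residual: grad f(x) + sum_i lambda_i a_i = (-2, 2)
  -> stationarity FAILS
Primal feasibility (all g_i <= 0): OK
Dual feasibility (all lambda_i >= 0): OK
Complementary slackness (lambda_i * g_i(x) = 0 for all i): OK

Verdict: the first failing condition is stationarity -> stat.

stat


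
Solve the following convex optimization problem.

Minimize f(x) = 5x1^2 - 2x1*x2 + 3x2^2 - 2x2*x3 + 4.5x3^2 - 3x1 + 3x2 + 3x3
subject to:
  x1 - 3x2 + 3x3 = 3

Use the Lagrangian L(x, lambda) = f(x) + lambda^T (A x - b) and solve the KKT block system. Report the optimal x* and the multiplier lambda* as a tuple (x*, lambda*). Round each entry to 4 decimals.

Form the Lagrangian:
  L(x, lambda) = (1/2) x^T Q x + c^T x + lambda^T (A x - b)
Stationarity (grad_x L = 0): Q x + c + A^T lambda = 0.
Primal feasibility: A x = b.

This gives the KKT block system:
  [ Q   A^T ] [ x     ]   [-c ]
  [ A    0  ] [ lambda ] = [ b ]

Solving the linear system:
  x*      = (0.2022, -1.1022, -0.1696)
  lambda* = (-1.2261)
  f(x*)   = -0.3717

x* = (0.2022, -1.1022, -0.1696), lambda* = (-1.2261)


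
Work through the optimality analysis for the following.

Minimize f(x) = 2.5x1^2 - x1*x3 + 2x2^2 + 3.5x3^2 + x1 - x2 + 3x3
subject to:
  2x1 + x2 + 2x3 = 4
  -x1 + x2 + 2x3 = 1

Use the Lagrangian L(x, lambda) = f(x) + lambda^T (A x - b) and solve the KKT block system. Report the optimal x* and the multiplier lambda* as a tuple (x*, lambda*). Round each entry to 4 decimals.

Form the Lagrangian:
  L(x, lambda) = (1/2) x^T Q x + c^T x + lambda^T (A x - b)
Stationarity (grad_x L = 0): Q x + c + A^T lambda = 0.
Primal feasibility: A x = b.

This gives the KKT block system:
  [ Q   A^T ] [ x     ]   [-c ]
  [ A    0  ] [ lambda ] = [ b ]

Solving the linear system:
  x*      = (1, 0.9565, 0.5217)
  lambda* = (-2.7681, -0.058)
  f(x*)   = 6.3696

x* = (1, 0.9565, 0.5217), lambda* = (-2.7681, -0.058)


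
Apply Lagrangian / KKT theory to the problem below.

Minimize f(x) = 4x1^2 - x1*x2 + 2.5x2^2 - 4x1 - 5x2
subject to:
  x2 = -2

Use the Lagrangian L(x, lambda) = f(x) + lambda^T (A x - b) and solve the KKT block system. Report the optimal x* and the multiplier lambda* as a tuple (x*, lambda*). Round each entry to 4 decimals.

Form the Lagrangian:
  L(x, lambda) = (1/2) x^T Q x + c^T x + lambda^T (A x - b)
Stationarity (grad_x L = 0): Q x + c + A^T lambda = 0.
Primal feasibility: A x = b.

This gives the KKT block system:
  [ Q   A^T ] [ x     ]   [-c ]
  [ A    0  ] [ lambda ] = [ b ]

Solving the linear system:
  x*      = (0.25, -2)
  lambda* = (15.25)
  f(x*)   = 19.75

x* = (0.25, -2), lambda* = (15.25)


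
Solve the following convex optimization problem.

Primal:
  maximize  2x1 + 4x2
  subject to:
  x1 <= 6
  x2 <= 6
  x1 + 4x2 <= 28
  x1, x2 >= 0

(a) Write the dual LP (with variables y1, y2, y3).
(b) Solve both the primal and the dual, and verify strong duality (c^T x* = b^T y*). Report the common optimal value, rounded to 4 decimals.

The standard primal-dual pair for 'max c^T x s.t. A x <= b, x >= 0' is:
  Dual:  min b^T y  s.t.  A^T y >= c,  y >= 0.

So the dual LP is:
  minimize  6y1 + 6y2 + 28y3
  subject to:
    y1 + y3 >= 2
    y2 + 4y3 >= 4
    y1, y2, y3 >= 0

Solving the primal: x* = (6, 5.5).
  primal value c^T x* = 34.
Solving the dual: y* = (1, 0, 1).
  dual value b^T y* = 34.
Strong duality: c^T x* = b^T y*. Confirmed.

34


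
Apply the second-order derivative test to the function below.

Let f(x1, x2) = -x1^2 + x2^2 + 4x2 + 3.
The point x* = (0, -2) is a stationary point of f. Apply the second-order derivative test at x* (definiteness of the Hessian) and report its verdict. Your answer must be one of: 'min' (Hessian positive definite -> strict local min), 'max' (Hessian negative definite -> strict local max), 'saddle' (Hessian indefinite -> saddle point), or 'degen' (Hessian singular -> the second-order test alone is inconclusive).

Compute the Hessian H = grad^2 f:
  H = [[-2, 0], [0, 2]]
Verify stationarity: grad f(x*) = H x* + g = (0, 0).
Eigenvalues of H: -2, 2.
Eigenvalues have mixed signs, so H is indefinite -> x* is a saddle point.

saddle


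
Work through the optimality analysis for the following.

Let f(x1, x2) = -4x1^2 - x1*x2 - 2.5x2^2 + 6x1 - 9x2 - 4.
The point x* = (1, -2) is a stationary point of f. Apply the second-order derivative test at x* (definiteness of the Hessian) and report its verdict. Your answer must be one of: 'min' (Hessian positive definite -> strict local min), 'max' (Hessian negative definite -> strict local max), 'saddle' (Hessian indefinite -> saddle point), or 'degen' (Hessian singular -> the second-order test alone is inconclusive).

Compute the Hessian H = grad^2 f:
  H = [[-8, -1], [-1, -5]]
Verify stationarity: grad f(x*) = H x* + g = (0, 0).
Eigenvalues of H: -8.3028, -4.6972.
Both eigenvalues < 0, so H is negative definite -> x* is a strict local max.

max


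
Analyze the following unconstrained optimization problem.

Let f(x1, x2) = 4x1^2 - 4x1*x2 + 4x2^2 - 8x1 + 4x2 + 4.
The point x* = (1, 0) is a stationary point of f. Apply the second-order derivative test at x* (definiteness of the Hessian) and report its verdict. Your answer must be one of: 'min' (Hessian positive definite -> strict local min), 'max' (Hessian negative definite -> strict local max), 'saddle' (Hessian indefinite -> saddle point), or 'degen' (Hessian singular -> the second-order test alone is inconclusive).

Compute the Hessian H = grad^2 f:
  H = [[8, -4], [-4, 8]]
Verify stationarity: grad f(x*) = H x* + g = (0, 0).
Eigenvalues of H: 4, 12.
Both eigenvalues > 0, so H is positive definite -> x* is a strict local min.

min


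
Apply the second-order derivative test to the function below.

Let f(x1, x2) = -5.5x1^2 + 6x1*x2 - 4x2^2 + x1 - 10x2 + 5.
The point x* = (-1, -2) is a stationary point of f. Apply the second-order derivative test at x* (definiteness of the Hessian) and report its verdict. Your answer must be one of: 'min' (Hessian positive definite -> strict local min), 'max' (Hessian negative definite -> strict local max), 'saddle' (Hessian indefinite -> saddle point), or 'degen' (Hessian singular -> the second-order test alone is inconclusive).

Compute the Hessian H = grad^2 f:
  H = [[-11, 6], [6, -8]]
Verify stationarity: grad f(x*) = H x* + g = (0, 0).
Eigenvalues of H: -15.6847, -3.3153.
Both eigenvalues < 0, so H is negative definite -> x* is a strict local max.

max


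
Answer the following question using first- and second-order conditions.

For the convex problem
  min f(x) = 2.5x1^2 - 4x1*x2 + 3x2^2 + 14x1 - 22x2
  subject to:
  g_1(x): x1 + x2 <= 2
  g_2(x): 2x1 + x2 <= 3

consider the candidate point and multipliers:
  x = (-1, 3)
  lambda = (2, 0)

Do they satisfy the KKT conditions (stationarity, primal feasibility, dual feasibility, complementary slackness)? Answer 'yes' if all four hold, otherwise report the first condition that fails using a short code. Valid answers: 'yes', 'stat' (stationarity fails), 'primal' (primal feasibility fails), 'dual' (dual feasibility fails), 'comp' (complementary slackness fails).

Gradient of f: grad f(x) = Q x + c = (-3, 0)
Constraint values g_i(x) = a_i^T x - b_i:
  g_1((-1, 3)) = 0
  g_2((-1, 3)) = -2
Stationarity residual: grad f(x) + sum_i lambda_i a_i = (-1, 2)
  -> stationarity FAILS
Primal feasibility (all g_i <= 0): OK
Dual feasibility (all lambda_i >= 0): OK
Complementary slackness (lambda_i * g_i(x) = 0 for all i): OK

Verdict: the first failing condition is stationarity -> stat.

stat


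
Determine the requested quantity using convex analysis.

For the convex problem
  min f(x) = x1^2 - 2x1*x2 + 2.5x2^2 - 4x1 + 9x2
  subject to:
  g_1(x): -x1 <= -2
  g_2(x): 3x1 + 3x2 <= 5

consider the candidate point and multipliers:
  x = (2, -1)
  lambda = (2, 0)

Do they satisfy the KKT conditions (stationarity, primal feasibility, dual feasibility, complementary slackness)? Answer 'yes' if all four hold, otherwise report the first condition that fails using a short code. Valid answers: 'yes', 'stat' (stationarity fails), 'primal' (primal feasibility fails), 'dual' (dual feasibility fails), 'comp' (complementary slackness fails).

Gradient of f: grad f(x) = Q x + c = (2, 0)
Constraint values g_i(x) = a_i^T x - b_i:
  g_1((2, -1)) = 0
  g_2((2, -1)) = -2
Stationarity residual: grad f(x) + sum_i lambda_i a_i = (0, 0)
  -> stationarity OK
Primal feasibility (all g_i <= 0): OK
Dual feasibility (all lambda_i >= 0): OK
Complementary slackness (lambda_i * g_i(x) = 0 for all i): OK

Verdict: yes, KKT holds.

yes


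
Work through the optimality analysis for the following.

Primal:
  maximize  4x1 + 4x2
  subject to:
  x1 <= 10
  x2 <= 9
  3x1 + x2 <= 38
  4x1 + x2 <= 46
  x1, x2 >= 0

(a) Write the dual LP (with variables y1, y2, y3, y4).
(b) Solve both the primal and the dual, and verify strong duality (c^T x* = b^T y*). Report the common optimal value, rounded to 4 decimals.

The standard primal-dual pair for 'max c^T x s.t. A x <= b, x >= 0' is:
  Dual:  min b^T y  s.t.  A^T y >= c,  y >= 0.

So the dual LP is:
  minimize  10y1 + 9y2 + 38y3 + 46y4
  subject to:
    y1 + 3y3 + 4y4 >= 4
    y2 + y3 + y4 >= 4
    y1, y2, y3, y4 >= 0

Solving the primal: x* = (9.25, 9).
  primal value c^T x* = 73.
Solving the dual: y* = (0, 3, 0, 1).
  dual value b^T y* = 73.
Strong duality: c^T x* = b^T y*. Confirmed.

73


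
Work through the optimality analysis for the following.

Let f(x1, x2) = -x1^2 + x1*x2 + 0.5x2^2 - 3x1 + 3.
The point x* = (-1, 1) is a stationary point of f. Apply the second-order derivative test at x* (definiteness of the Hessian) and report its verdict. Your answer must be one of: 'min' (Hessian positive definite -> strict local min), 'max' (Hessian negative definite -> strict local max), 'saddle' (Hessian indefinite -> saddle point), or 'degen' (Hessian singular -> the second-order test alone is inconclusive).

Compute the Hessian H = grad^2 f:
  H = [[-2, 1], [1, 1]]
Verify stationarity: grad f(x*) = H x* + g = (0, 0).
Eigenvalues of H: -2.3028, 1.3028.
Eigenvalues have mixed signs, so H is indefinite -> x* is a saddle point.

saddle


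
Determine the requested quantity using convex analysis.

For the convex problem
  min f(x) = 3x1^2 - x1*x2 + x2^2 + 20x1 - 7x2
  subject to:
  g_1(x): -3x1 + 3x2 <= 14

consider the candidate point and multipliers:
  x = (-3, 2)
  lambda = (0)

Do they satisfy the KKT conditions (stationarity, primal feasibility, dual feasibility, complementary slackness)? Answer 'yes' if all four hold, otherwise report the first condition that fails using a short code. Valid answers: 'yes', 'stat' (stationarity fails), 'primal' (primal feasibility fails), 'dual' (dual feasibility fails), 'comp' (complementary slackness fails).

Gradient of f: grad f(x) = Q x + c = (0, 0)
Constraint values g_i(x) = a_i^T x - b_i:
  g_1((-3, 2)) = 1
Stationarity residual: grad f(x) + sum_i lambda_i a_i = (0, 0)
  -> stationarity OK
Primal feasibility (all g_i <= 0): FAILS
Dual feasibility (all lambda_i >= 0): OK
Complementary slackness (lambda_i * g_i(x) = 0 for all i): OK

Verdict: the first failing condition is primal_feasibility -> primal.

primal


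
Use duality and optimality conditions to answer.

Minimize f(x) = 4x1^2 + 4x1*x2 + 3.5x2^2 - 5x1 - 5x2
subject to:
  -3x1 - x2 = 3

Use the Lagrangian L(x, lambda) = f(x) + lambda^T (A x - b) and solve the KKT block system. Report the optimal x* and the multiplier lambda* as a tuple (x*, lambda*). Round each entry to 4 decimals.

Form the Lagrangian:
  L(x, lambda) = (1/2) x^T Q x + c^T x + lambda^T (A x - b)
Stationarity (grad_x L = 0): Q x + c + A^T lambda = 0.
Primal feasibility: A x = b.

This gives the KKT block system:
  [ Q   A^T ] [ x     ]   [-c ]
  [ A    0  ] [ lambda ] = [ b ]

Solving the linear system:
  x*      = (-1.2979, 0.8936)
  lambda* = (-3.9362)
  f(x*)   = 6.9149

x* = (-1.2979, 0.8936), lambda* = (-3.9362)


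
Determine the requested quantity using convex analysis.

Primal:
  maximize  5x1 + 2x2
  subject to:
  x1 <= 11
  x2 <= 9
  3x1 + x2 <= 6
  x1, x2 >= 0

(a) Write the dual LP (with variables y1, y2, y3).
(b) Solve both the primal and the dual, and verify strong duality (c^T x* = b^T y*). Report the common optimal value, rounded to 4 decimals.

The standard primal-dual pair for 'max c^T x s.t. A x <= b, x >= 0' is:
  Dual:  min b^T y  s.t.  A^T y >= c,  y >= 0.

So the dual LP is:
  minimize  11y1 + 9y2 + 6y3
  subject to:
    y1 + 3y3 >= 5
    y2 + y3 >= 2
    y1, y2, y3 >= 0

Solving the primal: x* = (0, 6).
  primal value c^T x* = 12.
Solving the dual: y* = (0, 0, 2).
  dual value b^T y* = 12.
Strong duality: c^T x* = b^T y*. Confirmed.

12


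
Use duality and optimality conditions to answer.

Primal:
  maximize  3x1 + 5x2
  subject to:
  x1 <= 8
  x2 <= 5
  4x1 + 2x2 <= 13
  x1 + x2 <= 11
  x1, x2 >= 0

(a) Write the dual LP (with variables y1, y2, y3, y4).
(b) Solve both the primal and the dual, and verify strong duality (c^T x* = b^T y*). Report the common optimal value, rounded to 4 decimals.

The standard primal-dual pair for 'max c^T x s.t. A x <= b, x >= 0' is:
  Dual:  min b^T y  s.t.  A^T y >= c,  y >= 0.

So the dual LP is:
  minimize  8y1 + 5y2 + 13y3 + 11y4
  subject to:
    y1 + 4y3 + y4 >= 3
    y2 + 2y3 + y4 >= 5
    y1, y2, y3, y4 >= 0

Solving the primal: x* = (0.75, 5).
  primal value c^T x* = 27.25.
Solving the dual: y* = (0, 3.5, 0.75, 0).
  dual value b^T y* = 27.25.
Strong duality: c^T x* = b^T y*. Confirmed.

27.25


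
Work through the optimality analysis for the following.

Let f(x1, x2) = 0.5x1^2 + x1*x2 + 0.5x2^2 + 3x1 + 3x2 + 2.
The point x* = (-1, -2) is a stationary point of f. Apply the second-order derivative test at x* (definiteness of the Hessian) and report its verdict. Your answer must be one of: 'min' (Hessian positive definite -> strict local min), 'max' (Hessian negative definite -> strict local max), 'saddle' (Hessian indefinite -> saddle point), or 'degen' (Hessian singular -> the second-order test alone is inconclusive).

Compute the Hessian H = grad^2 f:
  H = [[1, 1], [1, 1]]
Verify stationarity: grad f(x*) = H x* + g = (0, 0).
Eigenvalues of H: 0, 2.
H has a zero eigenvalue (singular; positive semidefinite but not definite), so H is neither positive definite, negative definite, nor indefinite. The second-order test alone is inconclusive -> degen.
(Indeed, f is constant along the null direction of H through x*, so x* is not a strict local extremum.)

degen


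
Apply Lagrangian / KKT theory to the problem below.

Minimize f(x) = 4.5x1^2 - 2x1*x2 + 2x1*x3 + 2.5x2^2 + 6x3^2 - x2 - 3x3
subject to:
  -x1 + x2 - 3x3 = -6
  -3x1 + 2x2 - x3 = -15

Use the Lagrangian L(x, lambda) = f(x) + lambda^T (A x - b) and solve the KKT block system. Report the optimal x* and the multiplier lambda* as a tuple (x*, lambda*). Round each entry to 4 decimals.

Form the Lagrangian:
  L(x, lambda) = (1/2) x^T Q x + c^T x + lambda^T (A x - b)
Stationarity (grad_x L = 0): Q x + c + A^T lambda = 0.
Primal feasibility: A x = b.

This gives the KKT block system:
  [ Q   A^T ] [ x     ]   [-c ]
  [ A    0  ] [ lambda ] = [ b ]

Solving the linear system:
  x*      = (3.0959, -2.8465, 0.0192)
  lambda* = (-2.9161, 12.1703)
  f(x*)   = 83.9233

x* = (3.0959, -2.8465, 0.0192), lambda* = (-2.9161, 12.1703)


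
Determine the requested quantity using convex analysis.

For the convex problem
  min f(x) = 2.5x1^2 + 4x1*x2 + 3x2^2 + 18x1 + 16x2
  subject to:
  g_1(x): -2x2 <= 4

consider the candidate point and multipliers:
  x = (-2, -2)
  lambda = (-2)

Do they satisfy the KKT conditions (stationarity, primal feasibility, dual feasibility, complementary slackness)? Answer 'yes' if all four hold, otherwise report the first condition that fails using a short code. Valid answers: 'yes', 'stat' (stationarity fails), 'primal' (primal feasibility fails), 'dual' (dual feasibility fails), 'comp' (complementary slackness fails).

Gradient of f: grad f(x) = Q x + c = (0, -4)
Constraint values g_i(x) = a_i^T x - b_i:
  g_1((-2, -2)) = 0
Stationarity residual: grad f(x) + sum_i lambda_i a_i = (0, 0)
  -> stationarity OK
Primal feasibility (all g_i <= 0): OK
Dual feasibility (all lambda_i >= 0): FAILS
Complementary slackness (lambda_i * g_i(x) = 0 for all i): OK

Verdict: the first failing condition is dual_feasibility -> dual.

dual


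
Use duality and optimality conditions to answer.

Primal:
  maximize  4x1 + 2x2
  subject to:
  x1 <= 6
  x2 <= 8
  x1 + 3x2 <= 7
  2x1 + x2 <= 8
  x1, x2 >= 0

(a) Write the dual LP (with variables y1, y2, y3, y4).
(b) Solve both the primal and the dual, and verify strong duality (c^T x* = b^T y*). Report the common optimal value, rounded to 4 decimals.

The standard primal-dual pair for 'max c^T x s.t. A x <= b, x >= 0' is:
  Dual:  min b^T y  s.t.  A^T y >= c,  y >= 0.

So the dual LP is:
  minimize  6y1 + 8y2 + 7y3 + 8y4
  subject to:
    y1 + y3 + 2y4 >= 4
    y2 + 3y3 + y4 >= 2
    y1, y2, y3, y4 >= 0

Solving the primal: x* = (3.4, 1.2).
  primal value c^T x* = 16.
Solving the dual: y* = (0, 0, 0, 2).
  dual value b^T y* = 16.
Strong duality: c^T x* = b^T y*. Confirmed.

16


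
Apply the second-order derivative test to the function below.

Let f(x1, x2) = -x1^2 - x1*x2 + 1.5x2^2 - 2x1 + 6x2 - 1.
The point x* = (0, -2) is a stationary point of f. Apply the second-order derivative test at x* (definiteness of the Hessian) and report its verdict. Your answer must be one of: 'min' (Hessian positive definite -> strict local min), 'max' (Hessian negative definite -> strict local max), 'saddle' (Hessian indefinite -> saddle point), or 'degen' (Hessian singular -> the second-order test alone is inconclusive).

Compute the Hessian H = grad^2 f:
  H = [[-2, -1], [-1, 3]]
Verify stationarity: grad f(x*) = H x* + g = (0, 0).
Eigenvalues of H: -2.1926, 3.1926.
Eigenvalues have mixed signs, so H is indefinite -> x* is a saddle point.

saddle


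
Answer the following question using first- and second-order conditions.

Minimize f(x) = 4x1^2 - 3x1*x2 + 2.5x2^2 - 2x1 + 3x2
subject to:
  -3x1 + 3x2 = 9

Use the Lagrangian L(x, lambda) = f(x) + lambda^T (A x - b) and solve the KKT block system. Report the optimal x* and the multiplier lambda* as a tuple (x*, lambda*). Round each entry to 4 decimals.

Form the Lagrangian:
  L(x, lambda) = (1/2) x^T Q x + c^T x + lambda^T (A x - b)
Stationarity (grad_x L = 0): Q x + c + A^T lambda = 0.
Primal feasibility: A x = b.

This gives the KKT block system:
  [ Q   A^T ] [ x     ]   [-c ]
  [ A    0  ] [ lambda ] = [ b ]

Solving the linear system:
  x*      = (-1, 2)
  lambda* = (-5.3333)
  f(x*)   = 28

x* = (-1, 2), lambda* = (-5.3333)


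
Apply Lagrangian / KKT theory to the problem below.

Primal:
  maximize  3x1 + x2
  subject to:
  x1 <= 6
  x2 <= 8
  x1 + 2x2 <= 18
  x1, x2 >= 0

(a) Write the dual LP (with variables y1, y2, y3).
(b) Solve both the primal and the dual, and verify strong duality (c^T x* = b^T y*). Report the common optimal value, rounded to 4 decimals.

The standard primal-dual pair for 'max c^T x s.t. A x <= b, x >= 0' is:
  Dual:  min b^T y  s.t.  A^T y >= c,  y >= 0.

So the dual LP is:
  minimize  6y1 + 8y2 + 18y3
  subject to:
    y1 + y3 >= 3
    y2 + 2y3 >= 1
    y1, y2, y3 >= 0

Solving the primal: x* = (6, 6).
  primal value c^T x* = 24.
Solving the dual: y* = (2.5, 0, 0.5).
  dual value b^T y* = 24.
Strong duality: c^T x* = b^T y*. Confirmed.

24
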